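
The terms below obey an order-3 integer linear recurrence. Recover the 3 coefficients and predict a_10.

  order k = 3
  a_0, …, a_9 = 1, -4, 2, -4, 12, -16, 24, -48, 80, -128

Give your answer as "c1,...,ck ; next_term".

  a_3 = -1·2 + 0·-4 + -2·1 = -4
  a_4 = -1·-4 + 0·2 + -2·-4 = 12
  a_5 = -1·12 + 0·-4 + -2·2 = -16
  a_6 = -1·-16 + 0·12 + -2·-4 = 24
  a_7 = -1·24 + 0·-16 + -2·12 = -48
  a_8 = -1·-48 + 0·24 + -2·-16 = 80
  a_9 = -1·80 + 0·-48 + -2·24 = -128
  a_10 = -1·-128 + 0·80 + -2·-48 = 224

-1,0,-2 ; 224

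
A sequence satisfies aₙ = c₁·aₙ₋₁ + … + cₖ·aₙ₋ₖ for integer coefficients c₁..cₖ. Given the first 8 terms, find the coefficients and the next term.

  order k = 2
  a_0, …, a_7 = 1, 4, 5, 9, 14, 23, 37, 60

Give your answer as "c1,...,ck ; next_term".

1,1 ; 97

  a_2 = 1·4 + 1·1 = 5
  a_3 = 1·5 + 1·4 = 9
  a_4 = 1·9 + 1·5 = 14
  a_5 = 1·14 + 1·9 = 23
  a_6 = 1·23 + 1·14 = 37
  a_7 = 1·37 + 1·23 = 60
  a_8 = 1·60 + 1·37 = 97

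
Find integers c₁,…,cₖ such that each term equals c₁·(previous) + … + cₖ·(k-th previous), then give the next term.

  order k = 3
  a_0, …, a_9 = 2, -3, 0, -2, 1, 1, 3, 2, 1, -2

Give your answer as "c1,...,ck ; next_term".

  a_3 = 1·0 + 0·-3 + -1·2 = -2
  a_4 = 1·-2 + 0·0 + -1·-3 = 1
  a_5 = 1·1 + 0·-2 + -1·0 = 1
  a_6 = 1·1 + 0·1 + -1·-2 = 3
  a_7 = 1·3 + 0·1 + -1·1 = 2
  a_8 = 1·2 + 0·3 + -1·1 = 1
  a_9 = 1·1 + 0·2 + -1·3 = -2
  a_10 = 1·-2 + 0·1 + -1·2 = -4

1,0,-1 ; -4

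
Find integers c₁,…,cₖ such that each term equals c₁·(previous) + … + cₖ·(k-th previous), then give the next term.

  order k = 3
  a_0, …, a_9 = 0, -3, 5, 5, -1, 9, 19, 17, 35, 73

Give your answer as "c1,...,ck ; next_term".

1,0,2 ; 107

  a_3 = 1·5 + 0·-3 + 2·0 = 5
  a_4 = 1·5 + 0·5 + 2·-3 = -1
  a_5 = 1·-1 + 0·5 + 2·5 = 9
  a_6 = 1·9 + 0·-1 + 2·5 = 19
  a_7 = 1·19 + 0·9 + 2·-1 = 17
  a_8 = 1·17 + 0·19 + 2·9 = 35
  a_9 = 1·35 + 0·17 + 2·19 = 73
  a_10 = 1·73 + 0·35 + 2·17 = 107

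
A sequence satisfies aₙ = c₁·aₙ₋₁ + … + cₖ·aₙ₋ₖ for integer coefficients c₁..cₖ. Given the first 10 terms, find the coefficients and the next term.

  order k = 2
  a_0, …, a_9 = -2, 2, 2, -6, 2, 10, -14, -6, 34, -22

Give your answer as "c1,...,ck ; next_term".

  a_2 = -1·2 + -2·-2 = 2
  a_3 = -1·2 + -2·2 = -6
  a_4 = -1·-6 + -2·2 = 2
  a_5 = -1·2 + -2·-6 = 10
  a_6 = -1·10 + -2·2 = -14
  a_7 = -1·-14 + -2·10 = -6
  a_8 = -1·-6 + -2·-14 = 34
  a_9 = -1·34 + -2·-6 = -22
  a_10 = -1·-22 + -2·34 = -46

-1,-2 ; -46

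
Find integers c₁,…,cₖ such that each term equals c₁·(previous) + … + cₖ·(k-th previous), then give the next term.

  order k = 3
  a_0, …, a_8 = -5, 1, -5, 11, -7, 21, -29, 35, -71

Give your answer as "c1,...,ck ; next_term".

  a_3 = 0·-5 + 1·1 + -2·-5 = 11
  a_4 = 0·11 + 1·-5 + -2·1 = -7
  a_5 = 0·-7 + 1·11 + -2·-5 = 21
  a_6 = 0·21 + 1·-7 + -2·11 = -29
  a_7 = 0·-29 + 1·21 + -2·-7 = 35
  a_8 = 0·35 + 1·-29 + -2·21 = -71
  a_9 = 0·-71 + 1·35 + -2·-29 = 93

0,1,-2 ; 93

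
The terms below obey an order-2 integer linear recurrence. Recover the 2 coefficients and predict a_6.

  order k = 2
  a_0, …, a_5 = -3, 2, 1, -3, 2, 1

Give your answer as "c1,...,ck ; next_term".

-1,-1 ; -3

  a_2 = -1·2 + -1·-3 = 1
  a_3 = -1·1 + -1·2 = -3
  a_4 = -1·-3 + -1·1 = 2
  a_5 = -1·2 + -1·-3 = 1
  a_6 = -1·1 + -1·2 = -3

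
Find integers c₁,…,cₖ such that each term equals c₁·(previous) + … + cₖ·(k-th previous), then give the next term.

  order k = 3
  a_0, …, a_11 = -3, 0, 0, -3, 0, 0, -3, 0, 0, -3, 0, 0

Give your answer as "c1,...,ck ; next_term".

  a_3 = 0·0 + 0·0 + 1·-3 = -3
  a_4 = 0·-3 + 0·0 + 1·0 = 0
  a_5 = 0·0 + 0·-3 + 1·0 = 0
  a_6 = 0·0 + 0·0 + 1·-3 = -3
  a_7 = 0·-3 + 0·0 + 1·0 = 0
  a_8 = 0·0 + 0·-3 + 1·0 = 0
  a_9 = 0·0 + 0·0 + 1·-3 = -3
  a_10 = 0·-3 + 0·0 + 1·0 = 0
  a_11 = 0·0 + 0·-3 + 1·0 = 0
  a_12 = 0·0 + 0·0 + 1·-3 = -3

0,0,1 ; -3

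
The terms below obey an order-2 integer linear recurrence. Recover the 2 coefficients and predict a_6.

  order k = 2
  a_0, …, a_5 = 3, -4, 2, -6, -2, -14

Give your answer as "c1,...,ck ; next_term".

  a_2 = 1·-4 + 2·3 = 2
  a_3 = 1·2 + 2·-4 = -6
  a_4 = 1·-6 + 2·2 = -2
  a_5 = 1·-2 + 2·-6 = -14
  a_6 = 1·-14 + 2·-2 = -18

1,2 ; -18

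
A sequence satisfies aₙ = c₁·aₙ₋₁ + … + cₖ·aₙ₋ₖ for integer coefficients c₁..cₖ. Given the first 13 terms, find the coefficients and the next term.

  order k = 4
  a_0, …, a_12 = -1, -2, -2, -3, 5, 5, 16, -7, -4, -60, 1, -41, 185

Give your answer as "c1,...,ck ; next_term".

0,1,-3,-1 ; 16

  a_4 = 0·-3 + 1·-2 + -3·-2 + -1·-1 = 5
  a_5 = 0·5 + 1·-3 + -3·-2 + -1·-2 = 5
  a_6 = 0·5 + 1·5 + -3·-3 + -1·-2 = 16
  a_7 = 0·16 + 1·5 + -3·5 + -1·-3 = -7
  a_8 = 0·-7 + 1·16 + -3·5 + -1·5 = -4
  a_9 = 0·-4 + 1·-7 + -3·16 + -1·5 = -60
  a_10 = 0·-60 + 1·-4 + -3·-7 + -1·16 = 1
  a_11 = 0·1 + 1·-60 + -3·-4 + -1·-7 = -41
  a_12 = 0·-41 + 1·1 + -3·-60 + -1·-4 = 185
  a_13 = 0·185 + 1·-41 + -3·1 + -1·-60 = 16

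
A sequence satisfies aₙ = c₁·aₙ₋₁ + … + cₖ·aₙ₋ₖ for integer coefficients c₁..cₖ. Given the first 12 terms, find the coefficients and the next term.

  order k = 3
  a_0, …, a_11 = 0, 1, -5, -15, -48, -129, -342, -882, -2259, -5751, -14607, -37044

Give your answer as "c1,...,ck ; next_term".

3,0,-3 ; -93879

  a_3 = 3·-5 + 0·1 + -3·0 = -15
  a_4 = 3·-15 + 0·-5 + -3·1 = -48
  a_5 = 3·-48 + 0·-15 + -3·-5 = -129
  a_6 = 3·-129 + 0·-48 + -3·-15 = -342
  a_7 = 3·-342 + 0·-129 + -3·-48 = -882
  a_8 = 3·-882 + 0·-342 + -3·-129 = -2259
  a_9 = 3·-2259 + 0·-882 + -3·-342 = -5751
  a_10 = 3·-5751 + 0·-2259 + -3·-882 = -14607
  a_11 = 3·-14607 + 0·-5751 + -3·-2259 = -37044
  a_12 = 3·-37044 + 0·-14607 + -3·-5751 = -93879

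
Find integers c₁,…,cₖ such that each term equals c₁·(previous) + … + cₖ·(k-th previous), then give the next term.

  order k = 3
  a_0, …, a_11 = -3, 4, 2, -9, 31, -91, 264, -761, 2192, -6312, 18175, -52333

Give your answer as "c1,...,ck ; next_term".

  a_3 = -3·2 + 0·4 + 1·-3 = -9
  a_4 = -3·-9 + 0·2 + 1·4 = 31
  a_5 = -3·31 + 0·-9 + 1·2 = -91
  a_6 = -3·-91 + 0·31 + 1·-9 = 264
  a_7 = -3·264 + 0·-91 + 1·31 = -761
  a_8 = -3·-761 + 0·264 + 1·-91 = 2192
  a_9 = -3·2192 + 0·-761 + 1·264 = -6312
  a_10 = -3·-6312 + 0·2192 + 1·-761 = 18175
  a_11 = -3·18175 + 0·-6312 + 1·2192 = -52333
  a_12 = -3·-52333 + 0·18175 + 1·-6312 = 150687

-3,0,1 ; 150687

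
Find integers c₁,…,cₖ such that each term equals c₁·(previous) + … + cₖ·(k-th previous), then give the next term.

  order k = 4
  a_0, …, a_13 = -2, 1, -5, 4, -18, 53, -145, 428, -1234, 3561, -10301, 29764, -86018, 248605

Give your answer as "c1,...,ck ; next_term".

-2,2,-2,-1 ; -718473

  a_4 = -2·4 + 2·-5 + -2·1 + -1·-2 = -18
  a_5 = -2·-18 + 2·4 + -2·-5 + -1·1 = 53
  a_6 = -2·53 + 2·-18 + -2·4 + -1·-5 = -145
  a_7 = -2·-145 + 2·53 + -2·-18 + -1·4 = 428
  a_8 = -2·428 + 2·-145 + -2·53 + -1·-18 = -1234
  a_9 = -2·-1234 + 2·428 + -2·-145 + -1·53 = 3561
  a_10 = -2·3561 + 2·-1234 + -2·428 + -1·-145 = -10301
  a_11 = -2·-10301 + 2·3561 + -2·-1234 + -1·428 = 29764
  a_12 = -2·29764 + 2·-10301 + -2·3561 + -1·-1234 = -86018
  a_13 = -2·-86018 + 2·29764 + -2·-10301 + -1·3561 = 248605
  a_14 = -2·248605 + 2·-86018 + -2·29764 + -1·-10301 = -718473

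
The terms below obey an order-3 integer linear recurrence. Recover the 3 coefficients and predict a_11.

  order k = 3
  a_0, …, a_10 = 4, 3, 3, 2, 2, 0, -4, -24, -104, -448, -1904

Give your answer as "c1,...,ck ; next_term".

4,2,-4 ; -8096

  a_3 = 4·3 + 2·3 + -4·4 = 2
  a_4 = 4·2 + 2·3 + -4·3 = 2
  a_5 = 4·2 + 2·2 + -4·3 = 0
  a_6 = 4·0 + 2·2 + -4·2 = -4
  a_7 = 4·-4 + 2·0 + -4·2 = -24
  a_8 = 4·-24 + 2·-4 + -4·0 = -104
  a_9 = 4·-104 + 2·-24 + -4·-4 = -448
  a_10 = 4·-448 + 2·-104 + -4·-24 = -1904
  a_11 = 4·-1904 + 2·-448 + -4·-104 = -8096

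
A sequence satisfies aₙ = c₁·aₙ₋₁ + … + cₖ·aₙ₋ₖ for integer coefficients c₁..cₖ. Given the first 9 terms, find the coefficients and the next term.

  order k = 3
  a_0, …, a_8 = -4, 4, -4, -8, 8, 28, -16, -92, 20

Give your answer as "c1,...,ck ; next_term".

  a_3 = 0·-4 + -3·4 + -1·-4 = -8
  a_4 = 0·-8 + -3·-4 + -1·4 = 8
  a_5 = 0·8 + -3·-8 + -1·-4 = 28
  a_6 = 0·28 + -3·8 + -1·-8 = -16
  a_7 = 0·-16 + -3·28 + -1·8 = -92
  a_8 = 0·-92 + -3·-16 + -1·28 = 20
  a_9 = 0·20 + -3·-92 + -1·-16 = 292

0,-3,-1 ; 292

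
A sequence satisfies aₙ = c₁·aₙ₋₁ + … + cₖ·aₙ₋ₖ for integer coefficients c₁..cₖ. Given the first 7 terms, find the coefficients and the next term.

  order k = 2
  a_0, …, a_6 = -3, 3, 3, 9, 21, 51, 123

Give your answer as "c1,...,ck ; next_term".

2,1 ; 297

  a_2 = 2·3 + 1·-3 = 3
  a_3 = 2·3 + 1·3 = 9
  a_4 = 2·9 + 1·3 = 21
  a_5 = 2·21 + 1·9 = 51
  a_6 = 2·51 + 1·21 = 123
  a_7 = 2·123 + 1·51 = 297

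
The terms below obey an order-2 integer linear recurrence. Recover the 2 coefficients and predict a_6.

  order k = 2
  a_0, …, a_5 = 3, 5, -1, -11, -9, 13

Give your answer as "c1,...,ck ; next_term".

  a_2 = 1·5 + -2·3 = -1
  a_3 = 1·-1 + -2·5 = -11
  a_4 = 1·-11 + -2·-1 = -9
  a_5 = 1·-9 + -2·-11 = 13
  a_6 = 1·13 + -2·-9 = 31

1,-2 ; 31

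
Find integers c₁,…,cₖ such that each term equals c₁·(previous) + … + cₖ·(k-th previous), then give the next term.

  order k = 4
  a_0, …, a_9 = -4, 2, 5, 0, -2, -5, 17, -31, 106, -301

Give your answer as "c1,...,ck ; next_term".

  a_4 = -1·0 + 4·5 + -3·2 + 4·-4 = -2
  a_5 = -1·-2 + 4·0 + -3·5 + 4·2 = -5
  a_6 = -1·-5 + 4·-2 + -3·0 + 4·5 = 17
  a_7 = -1·17 + 4·-5 + -3·-2 + 4·0 = -31
  a_8 = -1·-31 + 4·17 + -3·-5 + 4·-2 = 106
  a_9 = -1·106 + 4·-31 + -3·17 + 4·-5 = -301
  a_10 = -1·-301 + 4·106 + -3·-31 + 4·17 = 886

-1,4,-3,4 ; 886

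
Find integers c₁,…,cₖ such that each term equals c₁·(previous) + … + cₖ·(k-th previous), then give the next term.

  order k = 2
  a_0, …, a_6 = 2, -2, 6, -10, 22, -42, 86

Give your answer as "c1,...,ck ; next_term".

  a_2 = -1·-2 + 2·2 = 6
  a_3 = -1·6 + 2·-2 = -10
  a_4 = -1·-10 + 2·6 = 22
  a_5 = -1·22 + 2·-10 = -42
  a_6 = -1·-42 + 2·22 = 86
  a_7 = -1·86 + 2·-42 = -170

-1,2 ; -170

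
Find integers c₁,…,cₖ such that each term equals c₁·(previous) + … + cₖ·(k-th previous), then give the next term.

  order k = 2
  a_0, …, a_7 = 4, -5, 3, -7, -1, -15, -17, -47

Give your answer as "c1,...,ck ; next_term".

1,2 ; -81

  a_2 = 1·-5 + 2·4 = 3
  a_3 = 1·3 + 2·-5 = -7
  a_4 = 1·-7 + 2·3 = -1
  a_5 = 1·-1 + 2·-7 = -15
  a_6 = 1·-15 + 2·-1 = -17
  a_7 = 1·-17 + 2·-15 = -47
  a_8 = 1·-47 + 2·-17 = -81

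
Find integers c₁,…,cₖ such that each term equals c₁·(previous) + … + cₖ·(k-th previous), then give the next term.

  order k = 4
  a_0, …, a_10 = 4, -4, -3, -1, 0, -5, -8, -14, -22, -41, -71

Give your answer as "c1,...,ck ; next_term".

  a_4 = 1·-1 + 1·-3 + 0·-4 + 1·4 = 0
  a_5 = 1·0 + 1·-1 + 0·-3 + 1·-4 = -5
  a_6 = 1·-5 + 1·0 + 0·-1 + 1·-3 = -8
  a_7 = 1·-8 + 1·-5 + 0·0 + 1·-1 = -14
  a_8 = 1·-14 + 1·-8 + 0·-5 + 1·0 = -22
  a_9 = 1·-22 + 1·-14 + 0·-8 + 1·-5 = -41
  a_10 = 1·-41 + 1·-22 + 0·-14 + 1·-8 = -71
  a_11 = 1·-71 + 1·-41 + 0·-22 + 1·-14 = -126

1,1,0,1 ; -126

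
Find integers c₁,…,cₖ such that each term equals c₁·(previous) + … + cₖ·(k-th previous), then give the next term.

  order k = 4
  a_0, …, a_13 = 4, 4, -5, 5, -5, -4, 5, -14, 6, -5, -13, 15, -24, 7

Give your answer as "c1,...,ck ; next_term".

0,1,1,-1 ; 4

  a_4 = 0·5 + 1·-5 + 1·4 + -1·4 = -5
  a_5 = 0·-5 + 1·5 + 1·-5 + -1·4 = -4
  a_6 = 0·-4 + 1·-5 + 1·5 + -1·-5 = 5
  a_7 = 0·5 + 1·-4 + 1·-5 + -1·5 = -14
  a_8 = 0·-14 + 1·5 + 1·-4 + -1·-5 = 6
  a_9 = 0·6 + 1·-14 + 1·5 + -1·-4 = -5
  a_10 = 0·-5 + 1·6 + 1·-14 + -1·5 = -13
  a_11 = 0·-13 + 1·-5 + 1·6 + -1·-14 = 15
  a_12 = 0·15 + 1·-13 + 1·-5 + -1·6 = -24
  a_13 = 0·-24 + 1·15 + 1·-13 + -1·-5 = 7
  a_14 = 0·7 + 1·-24 + 1·15 + -1·-13 = 4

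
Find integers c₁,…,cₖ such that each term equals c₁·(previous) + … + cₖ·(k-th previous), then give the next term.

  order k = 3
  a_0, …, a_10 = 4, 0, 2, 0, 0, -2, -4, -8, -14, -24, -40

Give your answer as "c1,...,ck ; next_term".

2,0,-1 ; -66

  a_3 = 2·2 + 0·0 + -1·4 = 0
  a_4 = 2·0 + 0·2 + -1·0 = 0
  a_5 = 2·0 + 0·0 + -1·2 = -2
  a_6 = 2·-2 + 0·0 + -1·0 = -4
  a_7 = 2·-4 + 0·-2 + -1·0 = -8
  a_8 = 2·-8 + 0·-4 + -1·-2 = -14
  a_9 = 2·-14 + 0·-8 + -1·-4 = -24
  a_10 = 2·-24 + 0·-14 + -1·-8 = -40
  a_11 = 2·-40 + 0·-24 + -1·-14 = -66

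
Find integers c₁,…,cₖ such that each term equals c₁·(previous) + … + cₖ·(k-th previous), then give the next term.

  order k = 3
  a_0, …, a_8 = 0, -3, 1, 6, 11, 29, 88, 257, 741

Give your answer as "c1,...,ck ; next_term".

  a_3 = 3·1 + -1·-3 + 2·0 = 6
  a_4 = 3·6 + -1·1 + 2·-3 = 11
  a_5 = 3·11 + -1·6 + 2·1 = 29
  a_6 = 3·29 + -1·11 + 2·6 = 88
  a_7 = 3·88 + -1·29 + 2·11 = 257
  a_8 = 3·257 + -1·88 + 2·29 = 741
  a_9 = 3·741 + -1·257 + 2·88 = 2142

3,-1,2 ; 2142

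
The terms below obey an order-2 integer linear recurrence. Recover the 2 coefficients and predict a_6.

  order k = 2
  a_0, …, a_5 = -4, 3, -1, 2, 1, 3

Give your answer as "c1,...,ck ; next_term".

1,1 ; 4

  a_2 = 1·3 + 1·-4 = -1
  a_3 = 1·-1 + 1·3 = 2
  a_4 = 1·2 + 1·-1 = 1
  a_5 = 1·1 + 1·2 = 3
  a_6 = 1·3 + 1·1 = 4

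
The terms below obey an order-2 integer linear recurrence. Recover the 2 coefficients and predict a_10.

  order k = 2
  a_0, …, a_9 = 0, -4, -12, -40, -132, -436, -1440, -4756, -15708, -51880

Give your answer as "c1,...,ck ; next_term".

3,1 ; -171348

  a_2 = 3·-4 + 1·0 = -12
  a_3 = 3·-12 + 1·-4 = -40
  a_4 = 3·-40 + 1·-12 = -132
  a_5 = 3·-132 + 1·-40 = -436
  a_6 = 3·-436 + 1·-132 = -1440
  a_7 = 3·-1440 + 1·-436 = -4756
  a_8 = 3·-4756 + 1·-1440 = -15708
  a_9 = 3·-15708 + 1·-4756 = -51880
  a_10 = 3·-51880 + 1·-15708 = -171348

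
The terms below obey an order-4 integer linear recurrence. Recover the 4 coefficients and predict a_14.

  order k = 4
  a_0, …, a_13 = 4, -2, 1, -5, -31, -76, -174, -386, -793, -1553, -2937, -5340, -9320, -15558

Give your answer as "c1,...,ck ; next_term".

3,-2,1,-3 ; -24563

  a_4 = 3·-5 + -2·1 + 1·-2 + -3·4 = -31
  a_5 = 3·-31 + -2·-5 + 1·1 + -3·-2 = -76
  a_6 = 3·-76 + -2·-31 + 1·-5 + -3·1 = -174
  a_7 = 3·-174 + -2·-76 + 1·-31 + -3·-5 = -386
  a_8 = 3·-386 + -2·-174 + 1·-76 + -3·-31 = -793
  a_9 = 3·-793 + -2·-386 + 1·-174 + -3·-76 = -1553
  a_10 = 3·-1553 + -2·-793 + 1·-386 + -3·-174 = -2937
  a_11 = 3·-2937 + -2·-1553 + 1·-793 + -3·-386 = -5340
  a_12 = 3·-5340 + -2·-2937 + 1·-1553 + -3·-793 = -9320
  a_13 = 3·-9320 + -2·-5340 + 1·-2937 + -3·-1553 = -15558
  a_14 = 3·-15558 + -2·-9320 + 1·-5340 + -3·-2937 = -24563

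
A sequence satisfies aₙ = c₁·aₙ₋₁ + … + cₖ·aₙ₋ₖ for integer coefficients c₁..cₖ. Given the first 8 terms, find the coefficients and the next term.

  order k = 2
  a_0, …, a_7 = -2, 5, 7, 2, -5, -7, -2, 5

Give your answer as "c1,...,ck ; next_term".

  a_2 = 1·5 + -1·-2 = 7
  a_3 = 1·7 + -1·5 = 2
  a_4 = 1·2 + -1·7 = -5
  a_5 = 1·-5 + -1·2 = -7
  a_6 = 1·-7 + -1·-5 = -2
  a_7 = 1·-2 + -1·-7 = 5
  a_8 = 1·5 + -1·-2 = 7

1,-1 ; 7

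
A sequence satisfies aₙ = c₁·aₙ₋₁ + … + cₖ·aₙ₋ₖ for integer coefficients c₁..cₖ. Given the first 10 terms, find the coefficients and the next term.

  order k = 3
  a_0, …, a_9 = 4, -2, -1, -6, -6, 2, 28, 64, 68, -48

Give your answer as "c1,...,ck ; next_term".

  a_3 = 2·-1 + -2·-2 + -2·4 = -6
  a_4 = 2·-6 + -2·-1 + -2·-2 = -6
  a_5 = 2·-6 + -2·-6 + -2·-1 = 2
  a_6 = 2·2 + -2·-6 + -2·-6 = 28
  a_7 = 2·28 + -2·2 + -2·-6 = 64
  a_8 = 2·64 + -2·28 + -2·2 = 68
  a_9 = 2·68 + -2·64 + -2·28 = -48
  a_10 = 2·-48 + -2·68 + -2·64 = -360

2,-2,-2 ; -360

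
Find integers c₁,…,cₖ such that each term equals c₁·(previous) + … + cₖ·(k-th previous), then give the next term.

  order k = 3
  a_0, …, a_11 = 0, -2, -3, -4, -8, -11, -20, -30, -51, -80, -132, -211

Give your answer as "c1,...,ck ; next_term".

0,2,1 ; -344

  a_3 = 0·-3 + 2·-2 + 1·0 = -4
  a_4 = 0·-4 + 2·-3 + 1·-2 = -8
  a_5 = 0·-8 + 2·-4 + 1·-3 = -11
  a_6 = 0·-11 + 2·-8 + 1·-4 = -20
  a_7 = 0·-20 + 2·-11 + 1·-8 = -30
  a_8 = 0·-30 + 2·-20 + 1·-11 = -51
  a_9 = 0·-51 + 2·-30 + 1·-20 = -80
  a_10 = 0·-80 + 2·-51 + 1·-30 = -132
  a_11 = 0·-132 + 2·-80 + 1·-51 = -211
  a_12 = 0·-211 + 2·-132 + 1·-80 = -344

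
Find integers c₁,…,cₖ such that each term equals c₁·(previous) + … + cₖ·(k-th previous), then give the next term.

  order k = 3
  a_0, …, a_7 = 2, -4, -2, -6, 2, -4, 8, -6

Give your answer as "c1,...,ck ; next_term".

  a_3 = 0·-2 + 1·-4 + -1·2 = -6
  a_4 = 0·-6 + 1·-2 + -1·-4 = 2
  a_5 = 0·2 + 1·-6 + -1·-2 = -4
  a_6 = 0·-4 + 1·2 + -1·-6 = 8
  a_7 = 0·8 + 1·-4 + -1·2 = -6
  a_8 = 0·-6 + 1·8 + -1·-4 = 12

0,1,-1 ; 12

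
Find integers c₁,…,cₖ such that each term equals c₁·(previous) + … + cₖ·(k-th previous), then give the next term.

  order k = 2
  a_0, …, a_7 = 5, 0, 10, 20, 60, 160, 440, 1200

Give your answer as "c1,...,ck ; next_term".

2,2 ; 3280

  a_2 = 2·0 + 2·5 = 10
  a_3 = 2·10 + 2·0 = 20
  a_4 = 2·20 + 2·10 = 60
  a_5 = 2·60 + 2·20 = 160
  a_6 = 2·160 + 2·60 = 440
  a_7 = 2·440 + 2·160 = 1200
  a_8 = 2·1200 + 2·440 = 3280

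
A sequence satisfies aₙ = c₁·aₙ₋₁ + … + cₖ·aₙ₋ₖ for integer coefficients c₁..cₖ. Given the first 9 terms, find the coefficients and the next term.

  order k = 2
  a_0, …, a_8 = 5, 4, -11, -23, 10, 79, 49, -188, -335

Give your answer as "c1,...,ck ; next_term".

  a_2 = 1·4 + -3·5 = -11
  a_3 = 1·-11 + -3·4 = -23
  a_4 = 1·-23 + -3·-11 = 10
  a_5 = 1·10 + -3·-23 = 79
  a_6 = 1·79 + -3·10 = 49
  a_7 = 1·49 + -3·79 = -188
  a_8 = 1·-188 + -3·49 = -335
  a_9 = 1·-335 + -3·-188 = 229

1,-3 ; 229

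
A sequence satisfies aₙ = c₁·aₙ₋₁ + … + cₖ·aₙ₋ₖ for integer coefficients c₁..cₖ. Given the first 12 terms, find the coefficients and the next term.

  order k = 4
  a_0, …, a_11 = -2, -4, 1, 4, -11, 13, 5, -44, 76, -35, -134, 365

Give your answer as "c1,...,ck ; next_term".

-1,-1,2,-1 ; -377

  a_4 = -1·4 + -1·1 + 2·-4 + -1·-2 = -11
  a_5 = -1·-11 + -1·4 + 2·1 + -1·-4 = 13
  a_6 = -1·13 + -1·-11 + 2·4 + -1·1 = 5
  a_7 = -1·5 + -1·13 + 2·-11 + -1·4 = -44
  a_8 = -1·-44 + -1·5 + 2·13 + -1·-11 = 76
  a_9 = -1·76 + -1·-44 + 2·5 + -1·13 = -35
  a_10 = -1·-35 + -1·76 + 2·-44 + -1·5 = -134
  a_11 = -1·-134 + -1·-35 + 2·76 + -1·-44 = 365
  a_12 = -1·365 + -1·-134 + 2·-35 + -1·76 = -377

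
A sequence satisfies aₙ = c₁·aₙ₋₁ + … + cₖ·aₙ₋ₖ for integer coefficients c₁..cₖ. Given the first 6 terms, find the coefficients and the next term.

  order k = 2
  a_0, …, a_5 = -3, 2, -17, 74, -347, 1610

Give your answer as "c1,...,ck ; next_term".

-4,3 ; -7481

  a_2 = -4·2 + 3·-3 = -17
  a_3 = -4·-17 + 3·2 = 74
  a_4 = -4·74 + 3·-17 = -347
  a_5 = -4·-347 + 3·74 = 1610
  a_6 = -4·1610 + 3·-347 = -7481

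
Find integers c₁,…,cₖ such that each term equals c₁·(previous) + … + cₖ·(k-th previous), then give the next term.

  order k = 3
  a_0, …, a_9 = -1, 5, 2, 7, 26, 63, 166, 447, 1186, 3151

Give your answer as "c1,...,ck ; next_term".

  a_3 = 2·2 + 1·5 + 2·-1 = 7
  a_4 = 2·7 + 1·2 + 2·5 = 26
  a_5 = 2·26 + 1·7 + 2·2 = 63
  a_6 = 2·63 + 1·26 + 2·7 = 166
  a_7 = 2·166 + 1·63 + 2·26 = 447
  a_8 = 2·447 + 1·166 + 2·63 = 1186
  a_9 = 2·1186 + 1·447 + 2·166 = 3151
  a_10 = 2·3151 + 1·1186 + 2·447 = 8382

2,1,2 ; 8382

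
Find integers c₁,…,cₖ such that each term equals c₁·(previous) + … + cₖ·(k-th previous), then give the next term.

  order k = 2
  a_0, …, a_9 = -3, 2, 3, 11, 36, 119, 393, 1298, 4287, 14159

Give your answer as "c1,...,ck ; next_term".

  a_2 = 3·2 + 1·-3 = 3
  a_3 = 3·3 + 1·2 = 11
  a_4 = 3·11 + 1·3 = 36
  a_5 = 3·36 + 1·11 = 119
  a_6 = 3·119 + 1·36 = 393
  a_7 = 3·393 + 1·119 = 1298
  a_8 = 3·1298 + 1·393 = 4287
  a_9 = 3·4287 + 1·1298 = 14159
  a_10 = 3·14159 + 1·4287 = 46764

3,1 ; 46764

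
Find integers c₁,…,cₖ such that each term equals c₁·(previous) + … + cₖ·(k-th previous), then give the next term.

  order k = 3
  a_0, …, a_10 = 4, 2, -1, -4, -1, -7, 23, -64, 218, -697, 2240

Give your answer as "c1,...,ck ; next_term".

  a_3 = -2·-1 + 3·2 + -3·4 = -4
  a_4 = -2·-4 + 3·-1 + -3·2 = -1
  a_5 = -2·-1 + 3·-4 + -3·-1 = -7
  a_6 = -2·-7 + 3·-1 + -3·-4 = 23
  a_7 = -2·23 + 3·-7 + -3·-1 = -64
  a_8 = -2·-64 + 3·23 + -3·-7 = 218
  a_9 = -2·218 + 3·-64 + -3·23 = -697
  a_10 = -2·-697 + 3·218 + -3·-64 = 2240
  a_11 = -2·2240 + 3·-697 + -3·218 = -7225

-2,3,-3 ; -7225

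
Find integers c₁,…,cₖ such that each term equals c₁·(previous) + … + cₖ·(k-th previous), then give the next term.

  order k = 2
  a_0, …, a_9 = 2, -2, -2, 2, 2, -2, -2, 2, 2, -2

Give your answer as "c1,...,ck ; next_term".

  a_2 = 0·-2 + -1·2 = -2
  a_3 = 0·-2 + -1·-2 = 2
  a_4 = 0·2 + -1·-2 = 2
  a_5 = 0·2 + -1·2 = -2
  a_6 = 0·-2 + -1·2 = -2
  a_7 = 0·-2 + -1·-2 = 2
  a_8 = 0·2 + -1·-2 = 2
  a_9 = 0·2 + -1·2 = -2
  a_10 = 0·-2 + -1·2 = -2

0,-1 ; -2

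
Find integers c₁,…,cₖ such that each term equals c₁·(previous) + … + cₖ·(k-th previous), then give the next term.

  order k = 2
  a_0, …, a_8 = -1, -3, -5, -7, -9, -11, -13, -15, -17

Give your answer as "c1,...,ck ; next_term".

2,-1 ; -19

  a_2 = 2·-3 + -1·-1 = -5
  a_3 = 2·-5 + -1·-3 = -7
  a_4 = 2·-7 + -1·-5 = -9
  a_5 = 2·-9 + -1·-7 = -11
  a_6 = 2·-11 + -1·-9 = -13
  a_7 = 2·-13 + -1·-11 = -15
  a_8 = 2·-15 + -1·-13 = -17
  a_9 = 2·-17 + -1·-15 = -19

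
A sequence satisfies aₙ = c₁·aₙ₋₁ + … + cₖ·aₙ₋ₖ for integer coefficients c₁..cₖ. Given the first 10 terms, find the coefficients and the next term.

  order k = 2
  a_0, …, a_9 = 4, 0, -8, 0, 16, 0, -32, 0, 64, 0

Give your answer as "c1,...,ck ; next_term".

  a_2 = 0·0 + -2·4 = -8
  a_3 = 0·-8 + -2·0 = 0
  a_4 = 0·0 + -2·-8 = 16
  a_5 = 0·16 + -2·0 = 0
  a_6 = 0·0 + -2·16 = -32
  a_7 = 0·-32 + -2·0 = 0
  a_8 = 0·0 + -2·-32 = 64
  a_9 = 0·64 + -2·0 = 0
  a_10 = 0·0 + -2·64 = -128

0,-2 ; -128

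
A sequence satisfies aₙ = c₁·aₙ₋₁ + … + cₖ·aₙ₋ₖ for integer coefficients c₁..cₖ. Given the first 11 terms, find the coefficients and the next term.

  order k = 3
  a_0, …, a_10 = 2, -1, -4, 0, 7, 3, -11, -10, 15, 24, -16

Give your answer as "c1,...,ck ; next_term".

  a_3 = 1·-4 + -2·-1 + 1·2 = 0
  a_4 = 1·0 + -2·-4 + 1·-1 = 7
  a_5 = 1·7 + -2·0 + 1·-4 = 3
  a_6 = 1·3 + -2·7 + 1·0 = -11
  a_7 = 1·-11 + -2·3 + 1·7 = -10
  a_8 = 1·-10 + -2·-11 + 1·3 = 15
  a_9 = 1·15 + -2·-10 + 1·-11 = 24
  a_10 = 1·24 + -2·15 + 1·-10 = -16
  a_11 = 1·-16 + -2·24 + 1·15 = -49

1,-2,1 ; -49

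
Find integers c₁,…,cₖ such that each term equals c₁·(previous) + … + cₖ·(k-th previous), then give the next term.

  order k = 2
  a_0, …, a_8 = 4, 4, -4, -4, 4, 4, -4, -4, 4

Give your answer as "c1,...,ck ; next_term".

  a_2 = 0·4 + -1·4 = -4
  a_3 = 0·-4 + -1·4 = -4
  a_4 = 0·-4 + -1·-4 = 4
  a_5 = 0·4 + -1·-4 = 4
  a_6 = 0·4 + -1·4 = -4
  a_7 = 0·-4 + -1·4 = -4
  a_8 = 0·-4 + -1·-4 = 4
  a_9 = 0·4 + -1·-4 = 4

0,-1 ; 4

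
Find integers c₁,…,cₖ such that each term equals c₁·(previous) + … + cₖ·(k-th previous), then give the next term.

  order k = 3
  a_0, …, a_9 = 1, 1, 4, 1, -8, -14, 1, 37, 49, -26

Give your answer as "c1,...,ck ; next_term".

1,-2,-1 ; -161

  a_3 = 1·4 + -2·1 + -1·1 = 1
  a_4 = 1·1 + -2·4 + -1·1 = -8
  a_5 = 1·-8 + -2·1 + -1·4 = -14
  a_6 = 1·-14 + -2·-8 + -1·1 = 1
  a_7 = 1·1 + -2·-14 + -1·-8 = 37
  a_8 = 1·37 + -2·1 + -1·-14 = 49
  a_9 = 1·49 + -2·37 + -1·1 = -26
  a_10 = 1·-26 + -2·49 + -1·37 = -161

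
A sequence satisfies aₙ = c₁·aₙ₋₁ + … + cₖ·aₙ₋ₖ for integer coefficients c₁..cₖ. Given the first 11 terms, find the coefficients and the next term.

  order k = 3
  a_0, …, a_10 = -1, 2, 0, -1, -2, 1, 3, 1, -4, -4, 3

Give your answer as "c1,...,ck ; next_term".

  a_3 = 0·0 + -1·2 + -1·-1 = -1
  a_4 = 0·-1 + -1·0 + -1·2 = -2
  a_5 = 0·-2 + -1·-1 + -1·0 = 1
  a_6 = 0·1 + -1·-2 + -1·-1 = 3
  a_7 = 0·3 + -1·1 + -1·-2 = 1
  a_8 = 0·1 + -1·3 + -1·1 = -4
  a_9 = 0·-4 + -1·1 + -1·3 = -4
  a_10 = 0·-4 + -1·-4 + -1·1 = 3
  a_11 = 0·3 + -1·-4 + -1·-4 = 8

0,-1,-1 ; 8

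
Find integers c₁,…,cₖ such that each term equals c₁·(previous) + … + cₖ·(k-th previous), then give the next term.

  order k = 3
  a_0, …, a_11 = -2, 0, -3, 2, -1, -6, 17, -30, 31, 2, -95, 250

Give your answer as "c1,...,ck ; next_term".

-2,-1,2 ; -401

  a_3 = -2·-3 + -1·0 + 2·-2 = 2
  a_4 = -2·2 + -1·-3 + 2·0 = -1
  a_5 = -2·-1 + -1·2 + 2·-3 = -6
  a_6 = -2·-6 + -1·-1 + 2·2 = 17
  a_7 = -2·17 + -1·-6 + 2·-1 = -30
  a_8 = -2·-30 + -1·17 + 2·-6 = 31
  a_9 = -2·31 + -1·-30 + 2·17 = 2
  a_10 = -2·2 + -1·31 + 2·-30 = -95
  a_11 = -2·-95 + -1·2 + 2·31 = 250
  a_12 = -2·250 + -1·-95 + 2·2 = -401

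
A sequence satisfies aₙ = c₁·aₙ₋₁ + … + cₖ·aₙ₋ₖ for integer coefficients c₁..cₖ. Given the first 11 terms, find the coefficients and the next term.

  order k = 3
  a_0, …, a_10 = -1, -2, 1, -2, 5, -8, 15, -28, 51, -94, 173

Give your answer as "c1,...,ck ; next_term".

-1,1,-1 ; -318

  a_3 = -1·1 + 1·-2 + -1·-1 = -2
  a_4 = -1·-2 + 1·1 + -1·-2 = 5
  a_5 = -1·5 + 1·-2 + -1·1 = -8
  a_6 = -1·-8 + 1·5 + -1·-2 = 15
  a_7 = -1·15 + 1·-8 + -1·5 = -28
  a_8 = -1·-28 + 1·15 + -1·-8 = 51
  a_9 = -1·51 + 1·-28 + -1·15 = -94
  a_10 = -1·-94 + 1·51 + -1·-28 = 173
  a_11 = -1·173 + 1·-94 + -1·51 = -318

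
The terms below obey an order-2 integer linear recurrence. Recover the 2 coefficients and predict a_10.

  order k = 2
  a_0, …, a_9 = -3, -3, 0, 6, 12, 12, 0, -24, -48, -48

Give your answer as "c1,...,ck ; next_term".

  a_2 = 2·-3 + -2·-3 = 0
  a_3 = 2·0 + -2·-3 = 6
  a_4 = 2·6 + -2·0 = 12
  a_5 = 2·12 + -2·6 = 12
  a_6 = 2·12 + -2·12 = 0
  a_7 = 2·0 + -2·12 = -24
  a_8 = 2·-24 + -2·0 = -48
  a_9 = 2·-48 + -2·-24 = -48
  a_10 = 2·-48 + -2·-48 = 0

2,-2 ; 0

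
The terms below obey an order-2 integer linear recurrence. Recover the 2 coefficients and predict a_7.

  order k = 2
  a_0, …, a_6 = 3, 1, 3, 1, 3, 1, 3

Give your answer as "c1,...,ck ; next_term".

  a_2 = 0·1 + 1·3 = 3
  a_3 = 0·3 + 1·1 = 1
  a_4 = 0·1 + 1·3 = 3
  a_5 = 0·3 + 1·1 = 1
  a_6 = 0·1 + 1·3 = 3
  a_7 = 0·3 + 1·1 = 1

0,1 ; 1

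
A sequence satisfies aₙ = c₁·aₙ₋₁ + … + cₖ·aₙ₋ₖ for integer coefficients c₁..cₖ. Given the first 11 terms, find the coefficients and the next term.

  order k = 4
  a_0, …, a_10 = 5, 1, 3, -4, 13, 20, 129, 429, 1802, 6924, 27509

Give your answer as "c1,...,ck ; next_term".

3,4,-2,3 ; 107906

  a_4 = 3·-4 + 4·3 + -2·1 + 3·5 = 13
  a_5 = 3·13 + 4·-4 + -2·3 + 3·1 = 20
  a_6 = 3·20 + 4·13 + -2·-4 + 3·3 = 129
  a_7 = 3·129 + 4·20 + -2·13 + 3·-4 = 429
  a_8 = 3·429 + 4·129 + -2·20 + 3·13 = 1802
  a_9 = 3·1802 + 4·429 + -2·129 + 3·20 = 6924
  a_10 = 3·6924 + 4·1802 + -2·429 + 3·129 = 27509
  a_11 = 3·27509 + 4·6924 + -2·1802 + 3·429 = 107906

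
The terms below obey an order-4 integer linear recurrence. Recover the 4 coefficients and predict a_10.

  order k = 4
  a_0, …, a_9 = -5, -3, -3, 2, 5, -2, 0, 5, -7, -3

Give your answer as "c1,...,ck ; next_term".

0,-1,1,-1 ; 12

  a_4 = 0·2 + -1·-3 + 1·-3 + -1·-5 = 5
  a_5 = 0·5 + -1·2 + 1·-3 + -1·-3 = -2
  a_6 = 0·-2 + -1·5 + 1·2 + -1·-3 = 0
  a_7 = 0·0 + -1·-2 + 1·5 + -1·2 = 5
  a_8 = 0·5 + -1·0 + 1·-2 + -1·5 = -7
  a_9 = 0·-7 + -1·5 + 1·0 + -1·-2 = -3
  a_10 = 0·-3 + -1·-7 + 1·5 + -1·0 = 12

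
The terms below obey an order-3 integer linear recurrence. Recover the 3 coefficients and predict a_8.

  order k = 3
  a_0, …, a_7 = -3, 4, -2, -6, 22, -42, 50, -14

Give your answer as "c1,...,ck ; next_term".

  a_3 = -2·-2 + -1·4 + 2·-3 = -6
  a_4 = -2·-6 + -1·-2 + 2·4 = 22
  a_5 = -2·22 + -1·-6 + 2·-2 = -42
  a_6 = -2·-42 + -1·22 + 2·-6 = 50
  a_7 = -2·50 + -1·-42 + 2·22 = -14
  a_8 = -2·-14 + -1·50 + 2·-42 = -106

-2,-1,2 ; -106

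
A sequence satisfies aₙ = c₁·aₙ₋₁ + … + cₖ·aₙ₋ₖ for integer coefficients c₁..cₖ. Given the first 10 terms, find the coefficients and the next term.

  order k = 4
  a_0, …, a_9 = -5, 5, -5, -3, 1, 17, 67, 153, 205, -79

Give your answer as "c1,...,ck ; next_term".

3,-3,-3,-2 ; -1445

  a_4 = 3·-3 + -3·-5 + -3·5 + -2·-5 = 1
  a_5 = 3·1 + -3·-3 + -3·-5 + -2·5 = 17
  a_6 = 3·17 + -3·1 + -3·-3 + -2·-5 = 67
  a_7 = 3·67 + -3·17 + -3·1 + -2·-3 = 153
  a_8 = 3·153 + -3·67 + -3·17 + -2·1 = 205
  a_9 = 3·205 + -3·153 + -3·67 + -2·17 = -79
  a_10 = 3·-79 + -3·205 + -3·153 + -2·67 = -1445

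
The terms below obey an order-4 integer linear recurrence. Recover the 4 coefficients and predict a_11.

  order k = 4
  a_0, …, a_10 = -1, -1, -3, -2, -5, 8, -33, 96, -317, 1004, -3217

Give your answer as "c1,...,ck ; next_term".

-2,3,-2,2 ; 10272

  a_4 = -2·-2 + 3·-3 + -2·-1 + 2·-1 = -5
  a_5 = -2·-5 + 3·-2 + -2·-3 + 2·-1 = 8
  a_6 = -2·8 + 3·-5 + -2·-2 + 2·-3 = -33
  a_7 = -2·-33 + 3·8 + -2·-5 + 2·-2 = 96
  a_8 = -2·96 + 3·-33 + -2·8 + 2·-5 = -317
  a_9 = -2·-317 + 3·96 + -2·-33 + 2·8 = 1004
  a_10 = -2·1004 + 3·-317 + -2·96 + 2·-33 = -3217
  a_11 = -2·-3217 + 3·1004 + -2·-317 + 2·96 = 10272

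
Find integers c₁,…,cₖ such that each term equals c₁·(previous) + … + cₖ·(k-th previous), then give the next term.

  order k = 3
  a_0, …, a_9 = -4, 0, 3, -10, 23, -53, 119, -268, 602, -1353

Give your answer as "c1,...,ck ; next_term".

  a_3 = -2·3 + 1·0 + 1·-4 = -10
  a_4 = -2·-10 + 1·3 + 1·0 = 23
  a_5 = -2·23 + 1·-10 + 1·3 = -53
  a_6 = -2·-53 + 1·23 + 1·-10 = 119
  a_7 = -2·119 + 1·-53 + 1·23 = -268
  a_8 = -2·-268 + 1·119 + 1·-53 = 602
  a_9 = -2·602 + 1·-268 + 1·119 = -1353
  a_10 = -2·-1353 + 1·602 + 1·-268 = 3040

-2,1,1 ; 3040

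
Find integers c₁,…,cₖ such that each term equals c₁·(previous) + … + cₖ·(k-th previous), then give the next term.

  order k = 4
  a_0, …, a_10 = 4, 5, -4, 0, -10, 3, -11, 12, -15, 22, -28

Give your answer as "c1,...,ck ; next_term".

  a_4 = 1·0 + 1·-4 + -2·5 + 1·4 = -10
  a_5 = 1·-10 + 1·0 + -2·-4 + 1·5 = 3
  a_6 = 1·3 + 1·-10 + -2·0 + 1·-4 = -11
  a_7 = 1·-11 + 1·3 + -2·-10 + 1·0 = 12
  a_8 = 1·12 + 1·-11 + -2·3 + 1·-10 = -15
  a_9 = 1·-15 + 1·12 + -2·-11 + 1·3 = 22
  a_10 = 1·22 + 1·-15 + -2·12 + 1·-11 = -28
  a_11 = 1·-28 + 1·22 + -2·-15 + 1·12 = 36

1,1,-2,1 ; 36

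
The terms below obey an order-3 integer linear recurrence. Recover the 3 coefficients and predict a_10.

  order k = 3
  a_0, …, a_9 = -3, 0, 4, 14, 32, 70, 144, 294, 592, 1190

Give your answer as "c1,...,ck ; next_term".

2,1,-2 ; 2384

  a_3 = 2·4 + 1·0 + -2·-3 = 14
  a_4 = 2·14 + 1·4 + -2·0 = 32
  a_5 = 2·32 + 1·14 + -2·4 = 70
  a_6 = 2·70 + 1·32 + -2·14 = 144
  a_7 = 2·144 + 1·70 + -2·32 = 294
  a_8 = 2·294 + 1·144 + -2·70 = 592
  a_9 = 2·592 + 1·294 + -2·144 = 1190
  a_10 = 2·1190 + 1·592 + -2·294 = 2384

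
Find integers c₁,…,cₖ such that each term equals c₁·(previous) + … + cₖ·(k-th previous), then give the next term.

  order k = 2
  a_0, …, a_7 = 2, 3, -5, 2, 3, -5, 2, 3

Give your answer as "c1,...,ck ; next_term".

-1,-1 ; -5

  a_2 = -1·3 + -1·2 = -5
  a_3 = -1·-5 + -1·3 = 2
  a_4 = -1·2 + -1·-5 = 3
  a_5 = -1·3 + -1·2 = -5
  a_6 = -1·-5 + -1·3 = 2
  a_7 = -1·2 + -1·-5 = 3
  a_8 = -1·3 + -1·2 = -5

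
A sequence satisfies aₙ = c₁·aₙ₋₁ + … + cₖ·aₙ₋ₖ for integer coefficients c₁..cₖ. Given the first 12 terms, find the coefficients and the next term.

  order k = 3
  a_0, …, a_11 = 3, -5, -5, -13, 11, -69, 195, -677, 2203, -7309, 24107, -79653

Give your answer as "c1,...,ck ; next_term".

-2,4,-1 ; 263043

  a_3 = -2·-5 + 4·-5 + -1·3 = -13
  a_4 = -2·-13 + 4·-5 + -1·-5 = 11
  a_5 = -2·11 + 4·-13 + -1·-5 = -69
  a_6 = -2·-69 + 4·11 + -1·-13 = 195
  a_7 = -2·195 + 4·-69 + -1·11 = -677
  a_8 = -2·-677 + 4·195 + -1·-69 = 2203
  a_9 = -2·2203 + 4·-677 + -1·195 = -7309
  a_10 = -2·-7309 + 4·2203 + -1·-677 = 24107
  a_11 = -2·24107 + 4·-7309 + -1·2203 = -79653
  a_12 = -2·-79653 + 4·24107 + -1·-7309 = 263043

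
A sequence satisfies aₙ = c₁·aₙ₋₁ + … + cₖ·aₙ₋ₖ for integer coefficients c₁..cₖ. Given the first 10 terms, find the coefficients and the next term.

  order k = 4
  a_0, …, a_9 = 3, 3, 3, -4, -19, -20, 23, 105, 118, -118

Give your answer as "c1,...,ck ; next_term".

1,-2,-2,-1 ; -587

  a_4 = 1·-4 + -2·3 + -2·3 + -1·3 = -19
  a_5 = 1·-19 + -2·-4 + -2·3 + -1·3 = -20
  a_6 = 1·-20 + -2·-19 + -2·-4 + -1·3 = 23
  a_7 = 1·23 + -2·-20 + -2·-19 + -1·-4 = 105
  a_8 = 1·105 + -2·23 + -2·-20 + -1·-19 = 118
  a_9 = 1·118 + -2·105 + -2·23 + -1·-20 = -118
  a_10 = 1·-118 + -2·118 + -2·105 + -1·23 = -587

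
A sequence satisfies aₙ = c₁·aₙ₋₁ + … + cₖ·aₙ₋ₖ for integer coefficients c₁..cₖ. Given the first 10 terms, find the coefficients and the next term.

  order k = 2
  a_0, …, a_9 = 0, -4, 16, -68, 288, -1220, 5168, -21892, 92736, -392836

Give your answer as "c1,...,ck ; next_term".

-4,1 ; 1664080

  a_2 = -4·-4 + 1·0 = 16
  a_3 = -4·16 + 1·-4 = -68
  a_4 = -4·-68 + 1·16 = 288
  a_5 = -4·288 + 1·-68 = -1220
  a_6 = -4·-1220 + 1·288 = 5168
  a_7 = -4·5168 + 1·-1220 = -21892
  a_8 = -4·-21892 + 1·5168 = 92736
  a_9 = -4·92736 + 1·-21892 = -392836
  a_10 = -4·-392836 + 1·92736 = 1664080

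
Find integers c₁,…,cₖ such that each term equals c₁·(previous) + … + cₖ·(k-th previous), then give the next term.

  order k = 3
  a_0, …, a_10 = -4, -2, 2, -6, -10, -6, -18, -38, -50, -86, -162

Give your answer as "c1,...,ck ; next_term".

1,0,2 ; -262

  a_3 = 1·2 + 0·-2 + 2·-4 = -6
  a_4 = 1·-6 + 0·2 + 2·-2 = -10
  a_5 = 1·-10 + 0·-6 + 2·2 = -6
  a_6 = 1·-6 + 0·-10 + 2·-6 = -18
  a_7 = 1·-18 + 0·-6 + 2·-10 = -38
  a_8 = 1·-38 + 0·-18 + 2·-6 = -50
  a_9 = 1·-50 + 0·-38 + 2·-18 = -86
  a_10 = 1·-86 + 0·-50 + 2·-38 = -162
  a_11 = 1·-162 + 0·-86 + 2·-50 = -262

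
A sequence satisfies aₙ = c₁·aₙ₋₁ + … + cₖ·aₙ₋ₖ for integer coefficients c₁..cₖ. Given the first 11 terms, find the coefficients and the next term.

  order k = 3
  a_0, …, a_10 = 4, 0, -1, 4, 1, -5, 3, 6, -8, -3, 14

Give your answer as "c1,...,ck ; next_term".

  a_3 = 0·-1 + -1·0 + 1·4 = 4
  a_4 = 0·4 + -1·-1 + 1·0 = 1
  a_5 = 0·1 + -1·4 + 1·-1 = -5
  a_6 = 0·-5 + -1·1 + 1·4 = 3
  a_7 = 0·3 + -1·-5 + 1·1 = 6
  a_8 = 0·6 + -1·3 + 1·-5 = -8
  a_9 = 0·-8 + -1·6 + 1·3 = -3
  a_10 = 0·-3 + -1·-8 + 1·6 = 14
  a_11 = 0·14 + -1·-3 + 1·-8 = -5

0,-1,1 ; -5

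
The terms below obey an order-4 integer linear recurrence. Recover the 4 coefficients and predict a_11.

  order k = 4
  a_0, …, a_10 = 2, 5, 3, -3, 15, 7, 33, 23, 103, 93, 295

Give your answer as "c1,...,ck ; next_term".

  a_4 = 0·-3 + 2·3 + 1·5 + 2·2 = 15
  a_5 = 0·15 + 2·-3 + 1·3 + 2·5 = 7
  a_6 = 0·7 + 2·15 + 1·-3 + 2·3 = 33
  a_7 = 0·33 + 2·7 + 1·15 + 2·-3 = 23
  a_8 = 0·23 + 2·33 + 1·7 + 2·15 = 103
  a_9 = 0·103 + 2·23 + 1·33 + 2·7 = 93
  a_10 = 0·93 + 2·103 + 1·23 + 2·33 = 295
  a_11 = 0·295 + 2·93 + 1·103 + 2·23 = 335

0,2,1,2 ; 335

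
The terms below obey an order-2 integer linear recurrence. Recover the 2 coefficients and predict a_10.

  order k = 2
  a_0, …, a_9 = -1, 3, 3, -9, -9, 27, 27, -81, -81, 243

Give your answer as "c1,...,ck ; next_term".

  a_2 = 0·3 + -3·-1 = 3
  a_3 = 0·3 + -3·3 = -9
  a_4 = 0·-9 + -3·3 = -9
  a_5 = 0·-9 + -3·-9 = 27
  a_6 = 0·27 + -3·-9 = 27
  a_7 = 0·27 + -3·27 = -81
  a_8 = 0·-81 + -3·27 = -81
  a_9 = 0·-81 + -3·-81 = 243
  a_10 = 0·243 + -3·-81 = 243

0,-3 ; 243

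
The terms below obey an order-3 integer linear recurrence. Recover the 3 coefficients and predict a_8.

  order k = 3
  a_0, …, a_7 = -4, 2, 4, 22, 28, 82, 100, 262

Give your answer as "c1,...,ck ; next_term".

1,3,-3 ; 316

  a_3 = 1·4 + 3·2 + -3·-4 = 22
  a_4 = 1·22 + 3·4 + -3·2 = 28
  a_5 = 1·28 + 3·22 + -3·4 = 82
  a_6 = 1·82 + 3·28 + -3·22 = 100
  a_7 = 1·100 + 3·82 + -3·28 = 262
  a_8 = 1·262 + 3·100 + -3·82 = 316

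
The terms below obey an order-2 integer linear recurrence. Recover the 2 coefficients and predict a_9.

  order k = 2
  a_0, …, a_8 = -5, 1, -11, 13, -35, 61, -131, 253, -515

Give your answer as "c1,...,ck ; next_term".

-1,2 ; 1021

  a_2 = -1·1 + 2·-5 = -11
  a_3 = -1·-11 + 2·1 = 13
  a_4 = -1·13 + 2·-11 = -35
  a_5 = -1·-35 + 2·13 = 61
  a_6 = -1·61 + 2·-35 = -131
  a_7 = -1·-131 + 2·61 = 253
  a_8 = -1·253 + 2·-131 = -515
  a_9 = -1·-515 + 2·253 = 1021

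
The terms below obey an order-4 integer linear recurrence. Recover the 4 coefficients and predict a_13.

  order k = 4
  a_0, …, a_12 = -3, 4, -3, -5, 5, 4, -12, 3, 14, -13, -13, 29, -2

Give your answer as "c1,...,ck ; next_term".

  a_4 = -1·-5 + -1·-3 + 0·4 + 1·-3 = 5
  a_5 = -1·5 + -1·-5 + 0·-3 + 1·4 = 4
  a_6 = -1·4 + -1·5 + 0·-5 + 1·-3 = -12
  a_7 = -1·-12 + -1·4 + 0·5 + 1·-5 = 3
  a_8 = -1·3 + -1·-12 + 0·4 + 1·5 = 14
  a_9 = -1·14 + -1·3 + 0·-12 + 1·4 = -13
  a_10 = -1·-13 + -1·14 + 0·3 + 1·-12 = -13
  a_11 = -1·-13 + -1·-13 + 0·14 + 1·3 = 29
  a_12 = -1·29 + -1·-13 + 0·-13 + 1·14 = -2
  a_13 = -1·-2 + -1·29 + 0·-13 + 1·-13 = -40

-1,-1,0,1 ; -40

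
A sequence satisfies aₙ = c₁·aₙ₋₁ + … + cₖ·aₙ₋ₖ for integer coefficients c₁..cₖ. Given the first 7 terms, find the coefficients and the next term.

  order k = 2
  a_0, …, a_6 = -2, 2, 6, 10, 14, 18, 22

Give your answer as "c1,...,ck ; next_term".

2,-1 ; 26

  a_2 = 2·2 + -1·-2 = 6
  a_3 = 2·6 + -1·2 = 10
  a_4 = 2·10 + -1·6 = 14
  a_5 = 2·14 + -1·10 = 18
  a_6 = 2·18 + -1·14 = 22
  a_7 = 2·22 + -1·18 = 26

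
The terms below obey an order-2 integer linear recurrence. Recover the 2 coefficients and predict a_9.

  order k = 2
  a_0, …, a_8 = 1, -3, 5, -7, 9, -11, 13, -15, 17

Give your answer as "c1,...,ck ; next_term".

  a_2 = -2·-3 + -1·1 = 5
  a_3 = -2·5 + -1·-3 = -7
  a_4 = -2·-7 + -1·5 = 9
  a_5 = -2·9 + -1·-7 = -11
  a_6 = -2·-11 + -1·9 = 13
  a_7 = -2·13 + -1·-11 = -15
  a_8 = -2·-15 + -1·13 = 17
  a_9 = -2·17 + -1·-15 = -19

-2,-1 ; -19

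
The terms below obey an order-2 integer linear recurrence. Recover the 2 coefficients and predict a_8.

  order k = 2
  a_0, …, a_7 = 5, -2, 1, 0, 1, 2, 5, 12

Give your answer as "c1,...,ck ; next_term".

  a_2 = 2·-2 + 1·5 = 1
  a_3 = 2·1 + 1·-2 = 0
  a_4 = 2·0 + 1·1 = 1
  a_5 = 2·1 + 1·0 = 2
  a_6 = 2·2 + 1·1 = 5
  a_7 = 2·5 + 1·2 = 12
  a_8 = 2·12 + 1·5 = 29

2,1 ; 29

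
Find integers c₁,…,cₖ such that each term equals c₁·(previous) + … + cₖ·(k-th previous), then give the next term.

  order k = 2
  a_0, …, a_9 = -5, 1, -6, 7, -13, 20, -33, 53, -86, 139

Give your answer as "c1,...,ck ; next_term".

  a_2 = -1·1 + 1·-5 = -6
  a_3 = -1·-6 + 1·1 = 7
  a_4 = -1·7 + 1·-6 = -13
  a_5 = -1·-13 + 1·7 = 20
  a_6 = -1·20 + 1·-13 = -33
  a_7 = -1·-33 + 1·20 = 53
  a_8 = -1·53 + 1·-33 = -86
  a_9 = -1·-86 + 1·53 = 139
  a_10 = -1·139 + 1·-86 = -225

-1,1 ; -225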